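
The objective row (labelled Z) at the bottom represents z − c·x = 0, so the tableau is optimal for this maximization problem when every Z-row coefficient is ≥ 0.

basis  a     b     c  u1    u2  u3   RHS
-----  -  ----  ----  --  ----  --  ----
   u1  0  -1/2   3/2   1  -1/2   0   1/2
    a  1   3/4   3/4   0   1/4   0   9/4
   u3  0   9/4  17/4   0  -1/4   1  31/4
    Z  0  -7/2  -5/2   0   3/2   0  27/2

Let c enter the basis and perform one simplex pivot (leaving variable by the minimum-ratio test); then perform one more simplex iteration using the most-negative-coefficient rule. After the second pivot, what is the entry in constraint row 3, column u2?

Ratio test on column c — row 1: (1/2)/(3/2) = 1/3; row 2: (9/4)/(3/4) = 3; row 3: (31/4)/(17/4) = 31/17. Minimum is 1/3 at row 1 (u1 leaves); pivot element 3/2.
Divide row 1 by 3/2; eliminate column c from the other rows.
Second iteration: most negative Z-row entry is -13/3 in column b, so b enters.
Ratio test on column b — row 1: entry -1/3 ≤ 0; row 2: 2/1 = 2; row 3: (19/3)/(11/3) = 19/11. Minimum is 19/11 at row 3 (u3 leaves); pivot element 11/3.
Divide row 3 by 11/3; eliminate column b from the other rows.
After both pivots, the entry at constraint row 3, column u2 is 7/22.

7/22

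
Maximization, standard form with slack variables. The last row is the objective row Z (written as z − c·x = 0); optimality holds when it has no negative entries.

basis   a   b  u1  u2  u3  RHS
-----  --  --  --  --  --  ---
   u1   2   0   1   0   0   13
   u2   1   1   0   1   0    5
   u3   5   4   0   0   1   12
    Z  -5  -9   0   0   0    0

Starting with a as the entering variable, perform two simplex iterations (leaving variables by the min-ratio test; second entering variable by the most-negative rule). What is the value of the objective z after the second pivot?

27

Ratio test on column a — row 1: 13/2 = 13/2; row 2: 5/1 = 5; row 3: 12/5 = 12/5. Minimum is 12/5 at row 3 (u3 leaves); pivot element 5.
Pivot on row 3; the Z-row RHS becomes 0 − (-5)·(12/5) = 12.
Next entering variable (most negative Z-row entry -5): b.
Ratio test on column b — row 1: entry -8/5 ≤ 0; row 2: (13/5)/(1/5) = 13; row 3: (12/5)/(4/5) = 3. Minimum is 3 at row 3 (a leaves); pivot element 4/5.
After the second pivot the Z-row RHS is 12 − (-5)·3 = 27.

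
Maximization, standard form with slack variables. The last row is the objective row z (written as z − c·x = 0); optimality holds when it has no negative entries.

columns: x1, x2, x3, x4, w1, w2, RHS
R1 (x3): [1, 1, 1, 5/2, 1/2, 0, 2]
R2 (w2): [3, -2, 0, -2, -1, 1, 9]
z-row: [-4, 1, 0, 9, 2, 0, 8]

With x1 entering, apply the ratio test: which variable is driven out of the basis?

x3

Column x1 entries and ratios — x3: 2/1 = 2; w2: 9/3 = 3.
Smallest ratio is 2 in the row of x3, so x3 leaves.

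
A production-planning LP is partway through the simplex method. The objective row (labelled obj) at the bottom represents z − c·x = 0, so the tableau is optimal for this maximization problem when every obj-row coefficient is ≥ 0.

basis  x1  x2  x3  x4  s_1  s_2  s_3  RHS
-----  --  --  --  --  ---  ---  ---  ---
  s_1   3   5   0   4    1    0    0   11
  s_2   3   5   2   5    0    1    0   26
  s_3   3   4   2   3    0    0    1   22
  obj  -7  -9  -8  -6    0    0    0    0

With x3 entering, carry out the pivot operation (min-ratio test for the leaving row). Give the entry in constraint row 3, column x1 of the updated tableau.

3/2

Ratio test on column x3 — row 1: entry 0 ≤ 0; row 2: 26/2 = 13; row 3: 22/2 = 11. Minimum is 11 at row 3 (s_3 leaves); pivot element 2.
Divide row 3 by 2; eliminate column x3 from the other rows.
In the new row 3, the x1 entry is the old entry divided by the pivot: 3/2 = 3/2.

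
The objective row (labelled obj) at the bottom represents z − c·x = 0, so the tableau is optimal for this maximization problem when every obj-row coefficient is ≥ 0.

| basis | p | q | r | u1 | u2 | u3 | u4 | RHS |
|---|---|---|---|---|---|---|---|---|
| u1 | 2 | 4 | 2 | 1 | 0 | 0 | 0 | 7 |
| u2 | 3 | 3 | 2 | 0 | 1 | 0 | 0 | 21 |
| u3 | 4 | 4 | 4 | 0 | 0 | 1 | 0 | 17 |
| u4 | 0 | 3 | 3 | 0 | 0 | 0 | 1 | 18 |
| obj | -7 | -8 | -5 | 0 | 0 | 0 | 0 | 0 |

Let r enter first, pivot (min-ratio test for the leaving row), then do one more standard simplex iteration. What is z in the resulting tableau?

49/2

Ratio test on column r — row 1: 7/2 = 7/2; row 2: 21/2 = 21/2; row 3: 17/4 = 17/4; row 4: 18/3 = 6. Minimum is 7/2 at row 1 (u1 leaves); pivot element 2.
Pivot on row 1; the obj-row RHS becomes 0 − (-5)·(7/2) = 35/2.
Next entering variable (most negative obj-row entry -2): p.
Ratio test on column p — row 1: (7/2)/1 = 7/2; row 2: 14/1 = 14; row 3: entry 0 ≤ 0; row 4: entry -3 ≤ 0. Minimum is 7/2 at row 1 (r leaves); pivot element 1.
After the second pivot the obj-row RHS is 35/2 − (-2)·(7/2) = 49/2.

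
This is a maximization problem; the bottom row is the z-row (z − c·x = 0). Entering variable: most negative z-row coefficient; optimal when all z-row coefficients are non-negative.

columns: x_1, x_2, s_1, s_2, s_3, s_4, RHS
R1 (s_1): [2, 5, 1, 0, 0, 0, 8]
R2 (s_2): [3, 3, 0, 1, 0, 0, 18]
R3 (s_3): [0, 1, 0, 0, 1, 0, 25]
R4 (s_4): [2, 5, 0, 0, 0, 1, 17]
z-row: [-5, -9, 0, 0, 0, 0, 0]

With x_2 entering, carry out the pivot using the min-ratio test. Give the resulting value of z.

72/5

Ratio test on column x_2 — row 1: 8/5 = 8/5; row 2: 18/3 = 6; row 3: 25/1 = 25; row 4: 17/5 = 17/5. Minimum is 8/5 at row 1 (s_1 leaves); pivot element 5.
Pivot on row 1; the z-row RHS becomes 0 − (-9)·(8/5) = 72/5.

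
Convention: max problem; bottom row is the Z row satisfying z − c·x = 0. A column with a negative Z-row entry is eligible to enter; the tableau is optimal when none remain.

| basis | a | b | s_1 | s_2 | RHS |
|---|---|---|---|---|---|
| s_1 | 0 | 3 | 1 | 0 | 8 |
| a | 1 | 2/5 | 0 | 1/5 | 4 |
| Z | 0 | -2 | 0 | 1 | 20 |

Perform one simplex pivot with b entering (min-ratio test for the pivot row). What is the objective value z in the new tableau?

76/3

Ratio test on column b — row 1: 8/3 = 8/3; row 2: 4/(2/5) = 10. Minimum is 8/3 at row 1 (s_1 leaves); pivot element 3.
Pivot on row 1; the Z-row RHS becomes 20 − (-2)·(8/3) = 76/3.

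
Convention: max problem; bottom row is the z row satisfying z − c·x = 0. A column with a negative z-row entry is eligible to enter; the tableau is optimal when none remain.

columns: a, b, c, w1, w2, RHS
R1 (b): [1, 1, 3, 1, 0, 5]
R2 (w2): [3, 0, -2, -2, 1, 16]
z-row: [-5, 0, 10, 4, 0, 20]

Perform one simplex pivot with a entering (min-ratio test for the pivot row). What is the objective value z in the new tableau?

45

Ratio test on column a — row 1: 5/1 = 5; row 2: 16/3 = 16/3. Minimum is 5 at row 1 (b leaves); pivot element 1.
Pivot on row 1; the z-row RHS becomes 20 − (-5)·5 = 45.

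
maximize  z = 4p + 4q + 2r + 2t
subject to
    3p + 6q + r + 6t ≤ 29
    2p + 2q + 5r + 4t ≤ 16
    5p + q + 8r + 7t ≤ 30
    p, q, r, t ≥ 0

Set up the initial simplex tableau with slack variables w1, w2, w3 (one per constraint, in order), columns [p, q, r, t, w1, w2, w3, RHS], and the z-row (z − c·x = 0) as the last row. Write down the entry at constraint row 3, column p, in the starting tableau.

Constraint 3 has coefficient 5 on p.

5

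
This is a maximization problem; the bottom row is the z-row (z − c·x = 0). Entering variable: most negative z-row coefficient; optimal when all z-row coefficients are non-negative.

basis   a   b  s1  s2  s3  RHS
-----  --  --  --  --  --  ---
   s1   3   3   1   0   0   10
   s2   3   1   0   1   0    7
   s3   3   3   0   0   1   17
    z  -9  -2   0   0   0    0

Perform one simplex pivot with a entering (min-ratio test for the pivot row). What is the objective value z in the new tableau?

Ratio test on column a — row 1: 10/3 = 10/3; row 2: 7/3 = 7/3; row 3: 17/3 = 17/3. Minimum is 7/3 at row 2 (s2 leaves); pivot element 3.
Pivot on row 2; the z-row RHS becomes 0 − (-9)·(7/3) = 21.

21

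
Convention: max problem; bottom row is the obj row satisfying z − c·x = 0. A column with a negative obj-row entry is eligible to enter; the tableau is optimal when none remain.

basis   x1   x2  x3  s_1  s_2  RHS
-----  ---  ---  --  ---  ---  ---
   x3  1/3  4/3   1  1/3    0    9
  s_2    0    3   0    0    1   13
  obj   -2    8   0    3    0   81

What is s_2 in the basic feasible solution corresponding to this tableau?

s_2 is basic (row 2); its value is the RHS of that row, 13.

13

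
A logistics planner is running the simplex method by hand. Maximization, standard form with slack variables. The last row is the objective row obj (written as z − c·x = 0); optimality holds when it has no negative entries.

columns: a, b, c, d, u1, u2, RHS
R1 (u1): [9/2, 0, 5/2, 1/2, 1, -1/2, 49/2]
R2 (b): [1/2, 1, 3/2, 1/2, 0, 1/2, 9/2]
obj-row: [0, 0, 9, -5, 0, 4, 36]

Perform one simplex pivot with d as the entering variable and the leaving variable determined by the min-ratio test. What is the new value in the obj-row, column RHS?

Ratio test on column d — row 1: (49/2)/(1/2) = 49; row 2: (9/2)/(1/2) = 9. Minimum is 9 at row 2 (b leaves); pivot element 1/2.
Divide row 2 by 1/2; eliminate column d from the other rows.
obj-row update in column RHS: 36 − (-5)·9 = 81.

81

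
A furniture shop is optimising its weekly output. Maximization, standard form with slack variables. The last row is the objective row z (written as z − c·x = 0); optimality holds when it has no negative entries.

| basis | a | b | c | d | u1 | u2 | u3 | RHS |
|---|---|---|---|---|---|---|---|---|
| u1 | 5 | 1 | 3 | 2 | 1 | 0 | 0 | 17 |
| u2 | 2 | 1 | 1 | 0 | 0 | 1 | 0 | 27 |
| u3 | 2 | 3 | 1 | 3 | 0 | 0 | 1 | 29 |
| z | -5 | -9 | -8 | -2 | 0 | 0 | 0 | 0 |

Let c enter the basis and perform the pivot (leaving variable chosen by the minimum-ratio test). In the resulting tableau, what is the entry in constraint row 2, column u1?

Ratio test on column c — row 1: 17/3 = 17/3; row 2: 27/1 = 27; row 3: 29/1 = 29. Minimum is 17/3 at row 1 (u1 leaves); pivot element 3.
Divide row 1 by 3; eliminate column c from the other rows.
Row 2 update in column u1: 0 − 1·(1/3) = -1/3.

-1/3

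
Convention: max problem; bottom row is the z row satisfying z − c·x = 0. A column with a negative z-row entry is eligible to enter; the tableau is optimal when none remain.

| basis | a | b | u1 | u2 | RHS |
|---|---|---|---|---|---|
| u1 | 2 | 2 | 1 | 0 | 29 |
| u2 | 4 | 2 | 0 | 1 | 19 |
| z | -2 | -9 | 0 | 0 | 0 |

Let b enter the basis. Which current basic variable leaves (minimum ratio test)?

u2

Column b entries and ratios — u1: 29/2 = 29/2; u2: 19/2 = 19/2.
Smallest ratio is 19/2 in the row of u2, so u2 leaves.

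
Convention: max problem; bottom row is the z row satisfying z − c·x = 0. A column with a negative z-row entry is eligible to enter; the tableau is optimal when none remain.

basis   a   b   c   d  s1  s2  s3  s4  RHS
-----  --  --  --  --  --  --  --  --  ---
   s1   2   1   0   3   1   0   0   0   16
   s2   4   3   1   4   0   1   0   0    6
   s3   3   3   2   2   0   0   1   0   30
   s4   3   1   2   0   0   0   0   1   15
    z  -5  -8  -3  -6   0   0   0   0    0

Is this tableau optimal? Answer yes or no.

no

The z-row has a negative entry -8 in column b, so it is not optimal.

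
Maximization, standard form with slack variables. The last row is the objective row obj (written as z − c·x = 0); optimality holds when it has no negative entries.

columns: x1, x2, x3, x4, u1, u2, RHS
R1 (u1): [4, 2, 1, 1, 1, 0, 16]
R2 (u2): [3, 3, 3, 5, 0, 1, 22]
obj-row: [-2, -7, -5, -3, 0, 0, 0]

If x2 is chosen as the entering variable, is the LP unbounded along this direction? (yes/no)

no

Column x2 has positive entries in row(s) 1, 2, so the ratio test bounds it — not unbounded.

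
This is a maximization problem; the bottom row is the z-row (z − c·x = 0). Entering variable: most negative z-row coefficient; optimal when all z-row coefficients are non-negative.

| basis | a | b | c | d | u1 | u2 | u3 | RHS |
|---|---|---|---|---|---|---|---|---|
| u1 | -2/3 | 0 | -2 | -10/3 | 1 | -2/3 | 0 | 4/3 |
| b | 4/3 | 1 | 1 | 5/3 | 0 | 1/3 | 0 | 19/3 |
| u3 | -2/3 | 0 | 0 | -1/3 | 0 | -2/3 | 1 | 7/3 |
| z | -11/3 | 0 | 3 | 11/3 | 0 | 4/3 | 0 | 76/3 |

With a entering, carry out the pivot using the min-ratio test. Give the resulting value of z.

Ratio test on column a — row 1: entry -2/3 ≤ 0; row 2: (19/3)/(4/3) = 19/4; row 3: entry -2/3 ≤ 0. Minimum is 19/4 at row 2 (b leaves); pivot element 4/3.
Pivot on row 2; the z-row RHS becomes 76/3 − (-11/3)·(19/4) = 171/4.

171/4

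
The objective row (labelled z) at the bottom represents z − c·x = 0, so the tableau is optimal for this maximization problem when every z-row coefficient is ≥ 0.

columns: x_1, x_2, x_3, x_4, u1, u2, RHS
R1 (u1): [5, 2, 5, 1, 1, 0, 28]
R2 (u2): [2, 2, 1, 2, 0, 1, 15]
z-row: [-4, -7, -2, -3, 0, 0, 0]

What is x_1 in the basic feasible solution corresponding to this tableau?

x_1 is not in the basis, so in the current basic feasible solution x_1 = 0.

0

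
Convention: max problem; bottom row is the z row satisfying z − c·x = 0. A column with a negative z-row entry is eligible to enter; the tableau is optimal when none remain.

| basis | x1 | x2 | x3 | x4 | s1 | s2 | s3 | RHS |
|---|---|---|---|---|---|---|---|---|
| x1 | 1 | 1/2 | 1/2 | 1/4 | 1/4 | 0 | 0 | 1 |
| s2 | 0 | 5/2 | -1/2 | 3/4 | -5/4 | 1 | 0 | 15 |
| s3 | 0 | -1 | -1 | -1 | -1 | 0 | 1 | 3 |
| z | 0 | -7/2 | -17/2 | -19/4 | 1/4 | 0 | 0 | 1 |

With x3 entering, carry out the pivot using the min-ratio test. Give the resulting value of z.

Ratio test on column x3 — row 1: 1/(1/2) = 2; row 2: entry -1/2 ≤ 0; row 3: entry -1 ≤ 0. Minimum is 2 at row 1 (x1 leaves); pivot element 1/2.
Pivot on row 1; the z-row RHS becomes 1 − (-17/2)·2 = 18.

18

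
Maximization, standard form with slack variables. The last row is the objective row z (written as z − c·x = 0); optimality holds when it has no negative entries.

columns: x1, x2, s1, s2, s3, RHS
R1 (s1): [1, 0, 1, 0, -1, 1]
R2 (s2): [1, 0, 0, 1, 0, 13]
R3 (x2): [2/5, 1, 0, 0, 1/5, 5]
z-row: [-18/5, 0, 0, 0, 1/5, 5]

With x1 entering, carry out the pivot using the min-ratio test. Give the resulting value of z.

Ratio test on column x1 — row 1: 1/1 = 1; row 2: 13/1 = 13; row 3: 5/(2/5) = 25/2. Minimum is 1 at row 1 (s1 leaves); pivot element 1.
Pivot on row 1; the z-row RHS becomes 5 − (-18/5)·1 = 43/5.

43/5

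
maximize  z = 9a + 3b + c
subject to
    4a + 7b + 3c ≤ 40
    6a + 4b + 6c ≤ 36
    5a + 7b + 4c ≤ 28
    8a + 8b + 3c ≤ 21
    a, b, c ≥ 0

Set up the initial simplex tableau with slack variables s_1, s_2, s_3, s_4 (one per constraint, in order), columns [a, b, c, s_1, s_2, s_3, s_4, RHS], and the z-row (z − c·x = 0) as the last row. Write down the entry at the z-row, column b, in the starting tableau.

-3

The z-row carries the negated objective coefficients: the b entry is -3.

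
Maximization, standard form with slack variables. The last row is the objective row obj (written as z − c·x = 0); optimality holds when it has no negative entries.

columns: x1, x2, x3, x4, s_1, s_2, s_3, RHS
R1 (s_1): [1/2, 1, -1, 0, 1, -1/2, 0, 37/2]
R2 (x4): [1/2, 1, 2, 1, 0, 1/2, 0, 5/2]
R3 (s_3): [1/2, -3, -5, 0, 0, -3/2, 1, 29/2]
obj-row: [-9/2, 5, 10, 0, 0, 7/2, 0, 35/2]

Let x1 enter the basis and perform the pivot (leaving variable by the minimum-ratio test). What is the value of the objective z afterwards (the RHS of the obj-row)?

Ratio test on column x1 — row 1: (37/2)/(1/2) = 37; row 2: (5/2)/(1/2) = 5; row 3: (29/2)/(1/2) = 29. Minimum is 5 at row 2 (x4 leaves); pivot element 1/2.
Pivot on row 2; the obj-row RHS becomes 35/2 − (-9/2)·5 = 40.

40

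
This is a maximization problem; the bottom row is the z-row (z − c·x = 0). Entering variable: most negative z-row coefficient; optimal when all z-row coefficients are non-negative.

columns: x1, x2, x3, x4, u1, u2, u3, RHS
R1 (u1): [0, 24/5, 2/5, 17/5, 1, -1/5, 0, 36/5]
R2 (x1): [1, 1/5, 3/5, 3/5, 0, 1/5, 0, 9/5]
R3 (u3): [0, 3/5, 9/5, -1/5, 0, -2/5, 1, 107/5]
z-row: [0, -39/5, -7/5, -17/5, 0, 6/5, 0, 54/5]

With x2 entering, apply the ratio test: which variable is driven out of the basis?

Column x2 entries and ratios — u1: (36/5)/(24/5) = 3/2; x1: (9/5)/(1/5) = 9; u3: (107/5)/(3/5) = 107/3.
Smallest ratio is 3/2 in the row of u1, so u1 leaves.

u1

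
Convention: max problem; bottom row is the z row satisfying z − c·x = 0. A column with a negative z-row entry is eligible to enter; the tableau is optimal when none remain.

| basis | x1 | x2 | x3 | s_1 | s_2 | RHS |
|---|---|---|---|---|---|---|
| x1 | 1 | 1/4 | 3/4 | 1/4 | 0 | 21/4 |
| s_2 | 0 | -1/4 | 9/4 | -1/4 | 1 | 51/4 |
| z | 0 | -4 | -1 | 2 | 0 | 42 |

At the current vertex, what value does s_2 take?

s_2 is basic (row 2); its value is the RHS of that row, 51/4.

51/4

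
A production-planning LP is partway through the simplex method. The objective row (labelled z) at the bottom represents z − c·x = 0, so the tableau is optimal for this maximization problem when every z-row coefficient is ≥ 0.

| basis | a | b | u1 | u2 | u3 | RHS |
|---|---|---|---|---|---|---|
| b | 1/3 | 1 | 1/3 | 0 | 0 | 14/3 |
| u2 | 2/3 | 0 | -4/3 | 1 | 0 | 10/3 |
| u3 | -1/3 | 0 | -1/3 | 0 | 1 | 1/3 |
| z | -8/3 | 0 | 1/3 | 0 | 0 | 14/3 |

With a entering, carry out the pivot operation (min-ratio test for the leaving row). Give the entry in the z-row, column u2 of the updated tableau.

4

Ratio test on column a — row 1: (14/3)/(1/3) = 14; row 2: (10/3)/(2/3) = 5; row 3: entry -1/3 ≤ 0. Minimum is 5 at row 2 (u2 leaves); pivot element 2/3.
Divide row 2 by 2/3; eliminate column a from the other rows.
z-row update in column u2: 0 − (-8/3)·(3/2) = 4.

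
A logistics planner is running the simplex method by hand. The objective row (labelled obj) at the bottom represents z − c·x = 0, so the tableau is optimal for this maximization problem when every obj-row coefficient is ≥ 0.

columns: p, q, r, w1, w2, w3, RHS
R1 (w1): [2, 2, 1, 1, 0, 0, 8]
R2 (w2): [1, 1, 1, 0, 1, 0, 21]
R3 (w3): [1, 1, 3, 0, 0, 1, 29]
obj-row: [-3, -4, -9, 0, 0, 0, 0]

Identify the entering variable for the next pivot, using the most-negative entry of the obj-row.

r

Negative obj-row entries: p: -3, q: -4, r: -9.
The most negative is -9 in column r, so r enters.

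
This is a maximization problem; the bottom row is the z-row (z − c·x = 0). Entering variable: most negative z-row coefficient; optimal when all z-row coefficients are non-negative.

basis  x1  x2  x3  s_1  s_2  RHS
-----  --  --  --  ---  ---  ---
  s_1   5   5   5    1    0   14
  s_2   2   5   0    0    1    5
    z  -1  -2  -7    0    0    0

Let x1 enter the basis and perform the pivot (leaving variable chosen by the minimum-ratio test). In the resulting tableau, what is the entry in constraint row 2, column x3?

0

Ratio test on column x1 — row 1: 14/5 = 14/5; row 2: 5/2 = 5/2. Minimum is 5/2 at row 2 (s_2 leaves); pivot element 2.
Divide row 2 by 2; eliminate column x1 from the other rows.
In the new row 2, the x3 entry is the old entry divided by the pivot: 0/2 = 0.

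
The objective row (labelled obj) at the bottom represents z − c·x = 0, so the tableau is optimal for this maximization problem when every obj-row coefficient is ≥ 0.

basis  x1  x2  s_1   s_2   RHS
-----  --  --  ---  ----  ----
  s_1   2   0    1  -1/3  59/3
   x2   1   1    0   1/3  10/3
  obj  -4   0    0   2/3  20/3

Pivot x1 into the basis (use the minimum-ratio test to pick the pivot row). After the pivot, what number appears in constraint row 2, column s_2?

1/3

Ratio test on column x1 — row 1: (59/3)/2 = 59/6; row 2: (10/3)/1 = 10/3. Minimum is 10/3 at row 2 (x2 leaves); pivot element 1.
Divide row 2 by 1; eliminate column x1 from the other rows.
In the new row 2, the s_2 entry is the old entry divided by the pivot: (1/3)/1 = 1/3.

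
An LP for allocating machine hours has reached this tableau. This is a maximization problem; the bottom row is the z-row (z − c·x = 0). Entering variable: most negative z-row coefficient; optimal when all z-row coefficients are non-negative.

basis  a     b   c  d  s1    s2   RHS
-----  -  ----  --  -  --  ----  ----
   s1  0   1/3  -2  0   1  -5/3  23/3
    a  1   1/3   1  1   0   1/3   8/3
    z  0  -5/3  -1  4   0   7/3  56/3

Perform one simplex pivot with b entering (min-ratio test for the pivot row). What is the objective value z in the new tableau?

Ratio test on column b — row 1: (23/3)/(1/3) = 23; row 2: (8/3)/(1/3) = 8. Minimum is 8 at row 2 (a leaves); pivot element 1/3.
Pivot on row 2; the z-row RHS becomes 56/3 − (-5/3)·8 = 32.

32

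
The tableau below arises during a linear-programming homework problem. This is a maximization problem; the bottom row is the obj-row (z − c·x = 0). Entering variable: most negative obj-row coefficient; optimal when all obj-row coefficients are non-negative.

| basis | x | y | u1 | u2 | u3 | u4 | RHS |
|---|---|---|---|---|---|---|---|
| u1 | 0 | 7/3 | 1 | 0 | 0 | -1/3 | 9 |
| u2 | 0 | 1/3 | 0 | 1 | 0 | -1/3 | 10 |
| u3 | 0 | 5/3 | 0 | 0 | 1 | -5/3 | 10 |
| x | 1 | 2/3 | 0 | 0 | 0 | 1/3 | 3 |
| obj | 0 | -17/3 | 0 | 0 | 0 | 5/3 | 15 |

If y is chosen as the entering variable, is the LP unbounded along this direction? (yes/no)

Column y has positive entries in row(s) 1, 2, 3, 4, so the ratio test bounds it — not unbounded.

no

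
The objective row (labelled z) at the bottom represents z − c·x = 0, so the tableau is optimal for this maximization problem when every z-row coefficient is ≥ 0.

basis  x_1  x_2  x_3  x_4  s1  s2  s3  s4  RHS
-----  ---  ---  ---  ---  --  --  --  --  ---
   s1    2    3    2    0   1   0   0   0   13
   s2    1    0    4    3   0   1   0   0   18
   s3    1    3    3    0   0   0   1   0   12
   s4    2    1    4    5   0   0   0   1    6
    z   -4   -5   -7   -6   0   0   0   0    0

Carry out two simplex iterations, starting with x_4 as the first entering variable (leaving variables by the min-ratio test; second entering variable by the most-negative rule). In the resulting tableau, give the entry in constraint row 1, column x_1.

Ratio test on column x_4 — row 1: entry 0 ≤ 0; row 2: 18/3 = 6; row 3: entry 0 ≤ 0; row 4: 6/5 = 6/5. Minimum is 6/5 at row 4 (s4 leaves); pivot element 5.
Divide row 4 by 5; eliminate column x_4 from the other rows.
Second iteration: most negative z-row entry is -19/5 in column x_2, so x_2 enters.
Ratio test on column x_2 — row 1: 13/3 = 13/3; row 2: entry -3/5 ≤ 0; row 3: 12/3 = 4; row 4: (6/5)/(1/5) = 6. Minimum is 4 at row 3 (s3 leaves); pivot element 3.
Divide row 3 by 3; eliminate column x_2 from the other rows.
After both pivots, the entry at constraint row 1, column x_1 is 1.

1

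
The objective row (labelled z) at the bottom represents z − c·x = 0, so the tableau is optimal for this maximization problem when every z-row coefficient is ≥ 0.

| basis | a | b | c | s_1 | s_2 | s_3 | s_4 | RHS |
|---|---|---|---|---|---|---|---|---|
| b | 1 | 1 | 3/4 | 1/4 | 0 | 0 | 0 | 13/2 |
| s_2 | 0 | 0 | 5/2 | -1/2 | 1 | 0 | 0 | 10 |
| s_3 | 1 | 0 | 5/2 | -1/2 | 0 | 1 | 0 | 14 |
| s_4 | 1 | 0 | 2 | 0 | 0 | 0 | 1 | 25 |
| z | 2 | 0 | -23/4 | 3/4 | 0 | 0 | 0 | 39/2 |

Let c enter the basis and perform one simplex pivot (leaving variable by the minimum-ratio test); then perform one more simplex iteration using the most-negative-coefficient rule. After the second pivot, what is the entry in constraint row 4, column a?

Ratio test on column c — row 1: (13/2)/(3/4) = 26/3; row 2: 10/(5/2) = 4; row 3: 14/(5/2) = 28/5; row 4: 25/2 = 25/2. Minimum is 4 at row 2 (s_2 leaves); pivot element 5/2.
Divide row 2 by 5/2; eliminate column c from the other rows.
Second iteration: most negative z-row entry is -2/5 in column s_1, so s_1 enters.
Ratio test on column s_1 — row 1: (7/2)/(2/5) = 35/4; row 2: entry -1/5 ≤ 0; row 3: entry 0 ≤ 0; row 4: 17/(2/5) = 85/2. Minimum is 35/4 at row 1 (b leaves); pivot element 2/5.
Divide row 1 by 2/5; eliminate column s_1 from the other rows.
After both pivots, the entry at constraint row 4, column a is 0.

0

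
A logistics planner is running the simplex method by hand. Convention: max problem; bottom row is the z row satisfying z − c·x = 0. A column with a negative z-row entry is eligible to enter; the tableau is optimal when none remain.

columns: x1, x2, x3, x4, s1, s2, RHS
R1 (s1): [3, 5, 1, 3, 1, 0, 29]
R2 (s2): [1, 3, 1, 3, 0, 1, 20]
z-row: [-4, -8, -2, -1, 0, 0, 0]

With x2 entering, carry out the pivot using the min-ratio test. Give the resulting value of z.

Ratio test on column x2 — row 1: 29/5 = 29/5; row 2: 20/3 = 20/3. Minimum is 29/5 at row 1 (s1 leaves); pivot element 5.
Pivot on row 1; the z-row RHS becomes 0 − (-8)·(29/5) = 232/5.

232/5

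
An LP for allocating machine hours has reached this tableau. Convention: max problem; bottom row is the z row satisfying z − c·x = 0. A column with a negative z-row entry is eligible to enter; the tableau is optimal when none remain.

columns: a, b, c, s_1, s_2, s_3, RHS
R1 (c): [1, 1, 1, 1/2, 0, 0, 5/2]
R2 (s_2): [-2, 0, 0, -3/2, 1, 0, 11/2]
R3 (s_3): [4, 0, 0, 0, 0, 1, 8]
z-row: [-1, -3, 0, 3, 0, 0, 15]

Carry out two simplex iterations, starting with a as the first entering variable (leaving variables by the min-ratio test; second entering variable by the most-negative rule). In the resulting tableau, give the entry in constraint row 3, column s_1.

0

Ratio test on column a — row 1: (5/2)/1 = 5/2; row 2: entry -2 ≤ 0; row 3: 8/4 = 2. Minimum is 2 at row 3 (s_3 leaves); pivot element 4.
Divide row 3 by 4; eliminate column a from the other rows.
Second iteration: most negative z-row entry is -3 in column b, so b enters.
Ratio test on column b — row 1: (1/2)/1 = 1/2; row 2: entry 0 ≤ 0; row 3: entry 0 ≤ 0. Minimum is 1/2 at row 1 (c leaves); pivot element 1.
Divide row 1 by 1; eliminate column b from the other rows.
After both pivots, the entry at constraint row 3, column s_1 is 0.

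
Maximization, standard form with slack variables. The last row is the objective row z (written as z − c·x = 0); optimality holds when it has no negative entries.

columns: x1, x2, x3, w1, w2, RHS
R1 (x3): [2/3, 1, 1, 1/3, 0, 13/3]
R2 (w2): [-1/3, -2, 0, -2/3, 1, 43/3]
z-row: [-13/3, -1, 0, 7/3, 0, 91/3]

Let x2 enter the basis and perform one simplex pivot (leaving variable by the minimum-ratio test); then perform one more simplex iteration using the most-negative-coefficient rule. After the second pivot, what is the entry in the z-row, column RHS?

Ratio test on column x2 — row 1: (13/3)/1 = 13/3; row 2: entry -2 ≤ 0. Minimum is 13/3 at row 1 (x3 leaves); pivot element 1.
Divide row 1 by 1; eliminate column x2 from the other rows.
Second iteration: most negative z-row entry is -11/3 in column x1, so x1 enters.
Ratio test on column x1 — row 1: (13/3)/(2/3) = 13/2; row 2: 23/1 = 23. Minimum is 13/2 at row 1 (x2 leaves); pivot element 2/3.
Divide row 1 by 2/3; eliminate column x1 from the other rows.
After both pivots, the entry at the z-row, column RHS is 117/2.

117/2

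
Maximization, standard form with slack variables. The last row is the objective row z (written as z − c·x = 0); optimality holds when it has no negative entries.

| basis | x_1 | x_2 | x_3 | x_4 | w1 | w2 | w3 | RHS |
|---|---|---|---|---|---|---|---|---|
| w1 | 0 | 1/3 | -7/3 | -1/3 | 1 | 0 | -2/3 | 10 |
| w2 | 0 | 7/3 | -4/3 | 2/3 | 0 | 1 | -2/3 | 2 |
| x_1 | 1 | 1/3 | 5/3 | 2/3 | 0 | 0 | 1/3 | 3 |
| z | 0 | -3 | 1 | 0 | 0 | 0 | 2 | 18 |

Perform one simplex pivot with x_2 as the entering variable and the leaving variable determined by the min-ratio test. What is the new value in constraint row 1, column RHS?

Ratio test on column x_2 — row 1: 10/(1/3) = 30; row 2: 2/(7/3) = 6/7; row 3: 3/(1/3) = 9. Minimum is 6/7 at row 2 (w2 leaves); pivot element 7/3.
Divide row 2 by 7/3; eliminate column x_2 from the other rows.
Row 1 update in column RHS: 10 − (1/3)·(6/7) = 68/7.

68/7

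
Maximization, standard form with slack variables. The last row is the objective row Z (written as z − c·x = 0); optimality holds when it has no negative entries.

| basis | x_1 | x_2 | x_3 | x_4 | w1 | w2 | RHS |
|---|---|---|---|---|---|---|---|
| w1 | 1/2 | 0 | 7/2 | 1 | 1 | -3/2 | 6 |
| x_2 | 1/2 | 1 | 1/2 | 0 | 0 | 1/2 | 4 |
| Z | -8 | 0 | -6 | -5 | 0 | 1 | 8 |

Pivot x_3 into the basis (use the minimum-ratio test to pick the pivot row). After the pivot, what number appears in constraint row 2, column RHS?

Ratio test on column x_3 — row 1: 6/(7/2) = 12/7; row 2: 4/(1/2) = 8. Minimum is 12/7 at row 1 (w1 leaves); pivot element 7/2.
Divide row 1 by 7/2; eliminate column x_3 from the other rows.
Row 2 update in column RHS: 4 − (1/2)·(12/7) = 22/7.

22/7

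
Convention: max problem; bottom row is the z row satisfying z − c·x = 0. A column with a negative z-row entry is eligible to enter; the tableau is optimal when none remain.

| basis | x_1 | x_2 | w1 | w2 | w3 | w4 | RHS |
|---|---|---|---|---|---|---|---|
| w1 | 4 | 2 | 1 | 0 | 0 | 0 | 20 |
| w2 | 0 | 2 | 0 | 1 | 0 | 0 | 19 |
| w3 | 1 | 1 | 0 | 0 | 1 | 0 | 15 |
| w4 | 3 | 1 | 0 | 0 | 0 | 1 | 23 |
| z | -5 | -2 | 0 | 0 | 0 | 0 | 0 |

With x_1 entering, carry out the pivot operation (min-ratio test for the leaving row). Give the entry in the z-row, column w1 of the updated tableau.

Ratio test on column x_1 — row 1: 20/4 = 5; row 2: entry 0 ≤ 0; row 3: 15/1 = 15; row 4: 23/3 = 23/3. Minimum is 5 at row 1 (w1 leaves); pivot element 4.
Divide row 1 by 4; eliminate column x_1 from the other rows.
z-row update in column w1: 0 − (-5)·(1/4) = 5/4.

5/4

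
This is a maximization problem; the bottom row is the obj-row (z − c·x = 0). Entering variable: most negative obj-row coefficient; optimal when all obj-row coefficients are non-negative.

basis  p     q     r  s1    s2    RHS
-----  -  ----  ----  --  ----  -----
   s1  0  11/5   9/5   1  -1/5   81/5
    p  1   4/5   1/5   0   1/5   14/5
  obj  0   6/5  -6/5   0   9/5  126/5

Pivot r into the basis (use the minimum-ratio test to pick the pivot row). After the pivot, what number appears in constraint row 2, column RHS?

Ratio test on column r — row 1: (81/5)/(9/5) = 9; row 2: (14/5)/(1/5) = 14. Minimum is 9 at row 1 (s1 leaves); pivot element 9/5.
Divide row 1 by 9/5; eliminate column r from the other rows.
Row 2 update in column RHS: 14/5 − (1/5)·9 = 1.

1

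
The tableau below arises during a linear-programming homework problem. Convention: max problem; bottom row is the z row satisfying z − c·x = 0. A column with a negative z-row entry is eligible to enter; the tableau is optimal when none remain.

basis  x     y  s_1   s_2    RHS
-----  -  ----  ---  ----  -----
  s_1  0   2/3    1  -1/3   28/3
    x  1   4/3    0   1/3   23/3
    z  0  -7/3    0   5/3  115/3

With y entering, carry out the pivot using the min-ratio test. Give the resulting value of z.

207/4

Ratio test on column y — row 1: (28/3)/(2/3) = 14; row 2: (23/3)/(4/3) = 23/4. Minimum is 23/4 at row 2 (x leaves); pivot element 4/3.
Pivot on row 2; the z-row RHS becomes 115/3 − (-7/3)·(23/4) = 207/4.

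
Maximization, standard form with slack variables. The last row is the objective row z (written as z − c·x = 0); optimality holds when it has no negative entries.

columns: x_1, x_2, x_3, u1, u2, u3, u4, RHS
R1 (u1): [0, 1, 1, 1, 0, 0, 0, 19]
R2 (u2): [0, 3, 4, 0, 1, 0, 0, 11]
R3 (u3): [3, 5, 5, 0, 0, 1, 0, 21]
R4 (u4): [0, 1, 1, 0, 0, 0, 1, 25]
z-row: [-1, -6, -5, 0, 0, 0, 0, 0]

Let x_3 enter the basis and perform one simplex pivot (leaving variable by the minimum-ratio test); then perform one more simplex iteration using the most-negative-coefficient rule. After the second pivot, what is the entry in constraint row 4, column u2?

-1/3

Ratio test on column x_3 — row 1: 19/1 = 19; row 2: 11/4 = 11/4; row 3: 21/5 = 21/5; row 4: 25/1 = 25. Minimum is 11/4 at row 2 (u2 leaves); pivot element 4.
Divide row 2 by 4; eliminate column x_3 from the other rows.
Second iteration: most negative z-row entry is -9/4 in column x_2, so x_2 enters.
Ratio test on column x_2 — row 1: (65/4)/(1/4) = 65; row 2: (11/4)/(3/4) = 11/3; row 3: (29/4)/(5/4) = 29/5; row 4: (89/4)/(1/4) = 89. Minimum is 11/3 at row 2 (x_3 leaves); pivot element 3/4.
Divide row 2 by 3/4; eliminate column x_2 from the other rows.
After both pivots, the entry at constraint row 4, column u2 is -1/3.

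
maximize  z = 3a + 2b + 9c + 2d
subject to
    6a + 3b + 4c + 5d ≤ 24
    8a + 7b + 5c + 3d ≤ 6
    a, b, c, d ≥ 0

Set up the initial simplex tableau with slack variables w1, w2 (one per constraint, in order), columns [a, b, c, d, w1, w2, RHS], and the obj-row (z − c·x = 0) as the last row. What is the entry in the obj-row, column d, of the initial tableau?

The obj-row carries the negated objective coefficients: the d entry is -2.

-2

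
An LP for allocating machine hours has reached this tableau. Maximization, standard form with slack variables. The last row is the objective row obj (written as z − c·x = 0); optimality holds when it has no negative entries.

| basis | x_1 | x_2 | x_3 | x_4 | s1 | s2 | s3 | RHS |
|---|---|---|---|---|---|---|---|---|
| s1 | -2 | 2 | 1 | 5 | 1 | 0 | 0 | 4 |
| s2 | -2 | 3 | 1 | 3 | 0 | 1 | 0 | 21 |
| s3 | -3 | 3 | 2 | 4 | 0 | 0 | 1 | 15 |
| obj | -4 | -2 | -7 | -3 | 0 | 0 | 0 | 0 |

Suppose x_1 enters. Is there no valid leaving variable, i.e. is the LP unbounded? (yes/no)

yes

Every constraint-row entry in column x_1 is ≤ 0, so increasing x_1 is unbounded.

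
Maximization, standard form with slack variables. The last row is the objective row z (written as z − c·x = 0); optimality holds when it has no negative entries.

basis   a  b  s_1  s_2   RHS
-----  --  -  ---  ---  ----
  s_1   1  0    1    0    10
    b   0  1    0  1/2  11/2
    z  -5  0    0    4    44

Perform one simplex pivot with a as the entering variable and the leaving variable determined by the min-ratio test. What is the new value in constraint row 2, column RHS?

11/2

Ratio test on column a — row 1: 10/1 = 10; row 2: entry 0 ≤ 0. Minimum is 10 at row 1 (s_1 leaves); pivot element 1.
Divide row 1 by 1; eliminate column a from the other rows.
Row 2 update in column RHS: 11/2 − 0·10 = 11/2.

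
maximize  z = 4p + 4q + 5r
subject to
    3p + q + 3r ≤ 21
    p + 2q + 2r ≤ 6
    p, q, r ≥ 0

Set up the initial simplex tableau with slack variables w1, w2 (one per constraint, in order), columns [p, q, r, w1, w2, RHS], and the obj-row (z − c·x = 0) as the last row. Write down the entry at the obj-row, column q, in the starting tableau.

-4

The obj-row carries the negated objective coefficients: the q entry is -4.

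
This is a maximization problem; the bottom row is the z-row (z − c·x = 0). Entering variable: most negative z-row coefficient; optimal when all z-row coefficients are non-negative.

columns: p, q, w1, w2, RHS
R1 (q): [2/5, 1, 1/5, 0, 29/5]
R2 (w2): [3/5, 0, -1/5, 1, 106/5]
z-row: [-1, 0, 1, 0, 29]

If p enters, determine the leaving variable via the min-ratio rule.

Column p entries and ratios — q: (29/5)/(2/5) = 29/2; w2: (106/5)/(3/5) = 106/3.
Smallest ratio is 29/2 in the row of q, so q leaves.

q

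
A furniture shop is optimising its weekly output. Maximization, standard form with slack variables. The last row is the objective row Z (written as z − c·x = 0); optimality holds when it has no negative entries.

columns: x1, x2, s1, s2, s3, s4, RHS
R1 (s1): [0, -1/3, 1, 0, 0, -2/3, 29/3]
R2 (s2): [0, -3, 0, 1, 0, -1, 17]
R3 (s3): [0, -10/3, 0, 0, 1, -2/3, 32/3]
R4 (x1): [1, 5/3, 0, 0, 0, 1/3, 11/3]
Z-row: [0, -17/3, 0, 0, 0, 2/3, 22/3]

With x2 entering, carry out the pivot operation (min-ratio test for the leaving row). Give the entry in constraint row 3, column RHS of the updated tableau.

Ratio test on column x2 — row 1: entry -1/3 ≤ 0; row 2: entry -3 ≤ 0; row 3: entry -10/3 ≤ 0; row 4: (11/3)/(5/3) = 11/5. Minimum is 11/5 at row 4 (x1 leaves); pivot element 5/3.
Divide row 4 by 5/3; eliminate column x2 from the other rows.
Row 3 update in column RHS: 32/3 − (-10/3)·(11/5) = 18.

18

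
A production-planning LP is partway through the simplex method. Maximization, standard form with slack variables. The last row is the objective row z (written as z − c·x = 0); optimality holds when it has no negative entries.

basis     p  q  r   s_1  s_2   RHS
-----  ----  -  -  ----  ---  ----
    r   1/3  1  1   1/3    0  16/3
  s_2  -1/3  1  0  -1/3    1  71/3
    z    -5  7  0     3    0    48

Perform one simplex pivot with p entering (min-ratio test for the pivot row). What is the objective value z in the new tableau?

128

Ratio test on column p — row 1: (16/3)/(1/3) = 16; row 2: entry -1/3 ≤ 0. Minimum is 16 at row 1 (r leaves); pivot element 1/3.
Pivot on row 1; the z-row RHS becomes 48 − (-5)·16 = 128.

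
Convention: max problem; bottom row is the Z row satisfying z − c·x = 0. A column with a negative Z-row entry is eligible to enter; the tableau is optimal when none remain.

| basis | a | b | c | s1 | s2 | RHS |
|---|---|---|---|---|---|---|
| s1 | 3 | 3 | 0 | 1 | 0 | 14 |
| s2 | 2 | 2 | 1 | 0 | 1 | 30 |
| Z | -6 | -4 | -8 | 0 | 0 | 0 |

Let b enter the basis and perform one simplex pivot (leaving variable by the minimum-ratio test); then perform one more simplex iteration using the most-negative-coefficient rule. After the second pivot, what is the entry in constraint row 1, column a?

Ratio test on column b — row 1: 14/3 = 14/3; row 2: 30/2 = 15. Minimum is 14/3 at row 1 (s1 leaves); pivot element 3.
Divide row 1 by 3; eliminate column b from the other rows.
Second iteration: most negative Z-row entry is -8 in column c, so c enters.
Ratio test on column c — row 1: entry 0 ≤ 0; row 2: (62/3)/1 = 62/3. Minimum is 62/3 at row 2 (s2 leaves); pivot element 1.
Divide row 2 by 1; eliminate column c from the other rows.
After both pivots, the entry at constraint row 1, column a is 1.

1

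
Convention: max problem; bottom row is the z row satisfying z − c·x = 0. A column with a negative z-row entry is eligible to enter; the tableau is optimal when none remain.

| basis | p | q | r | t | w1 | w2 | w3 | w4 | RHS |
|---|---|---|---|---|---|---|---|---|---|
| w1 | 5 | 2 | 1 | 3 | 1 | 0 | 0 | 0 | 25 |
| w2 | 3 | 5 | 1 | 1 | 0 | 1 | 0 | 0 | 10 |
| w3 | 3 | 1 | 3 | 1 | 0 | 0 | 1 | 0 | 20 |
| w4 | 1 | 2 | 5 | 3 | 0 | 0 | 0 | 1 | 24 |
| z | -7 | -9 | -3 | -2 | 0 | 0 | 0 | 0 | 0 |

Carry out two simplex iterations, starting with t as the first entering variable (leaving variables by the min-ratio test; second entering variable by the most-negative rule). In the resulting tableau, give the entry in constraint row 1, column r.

-4

Ratio test on column t — row 1: 25/3 = 25/3; row 2: 10/1 = 10; row 3: 20/1 = 20; row 4: 24/3 = 8. Minimum is 8 at row 4 (w4 leaves); pivot element 3.
Divide row 4 by 3; eliminate column t from the other rows.
Second iteration: most negative z-row entry is -23/3 in column q, so q enters.
Ratio test on column q — row 1: entry 0 ≤ 0; row 2: 2/(13/3) = 6/13; row 3: 12/(1/3) = 36; row 4: 8/(2/3) = 12. Minimum is 6/13 at row 2 (w2 leaves); pivot element 13/3.
Divide row 2 by 13/3; eliminate column q from the other rows.
After both pivots, the entry at constraint row 1, column r is -4.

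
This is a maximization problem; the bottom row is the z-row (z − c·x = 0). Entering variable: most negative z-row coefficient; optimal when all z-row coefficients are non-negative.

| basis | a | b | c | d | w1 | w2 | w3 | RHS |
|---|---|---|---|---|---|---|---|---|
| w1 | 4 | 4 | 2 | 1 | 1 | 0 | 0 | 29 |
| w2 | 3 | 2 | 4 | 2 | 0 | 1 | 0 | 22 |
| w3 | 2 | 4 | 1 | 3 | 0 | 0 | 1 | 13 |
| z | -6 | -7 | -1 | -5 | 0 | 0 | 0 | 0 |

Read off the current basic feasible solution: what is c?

0

c is not in the basis, so in the current basic feasible solution c = 0.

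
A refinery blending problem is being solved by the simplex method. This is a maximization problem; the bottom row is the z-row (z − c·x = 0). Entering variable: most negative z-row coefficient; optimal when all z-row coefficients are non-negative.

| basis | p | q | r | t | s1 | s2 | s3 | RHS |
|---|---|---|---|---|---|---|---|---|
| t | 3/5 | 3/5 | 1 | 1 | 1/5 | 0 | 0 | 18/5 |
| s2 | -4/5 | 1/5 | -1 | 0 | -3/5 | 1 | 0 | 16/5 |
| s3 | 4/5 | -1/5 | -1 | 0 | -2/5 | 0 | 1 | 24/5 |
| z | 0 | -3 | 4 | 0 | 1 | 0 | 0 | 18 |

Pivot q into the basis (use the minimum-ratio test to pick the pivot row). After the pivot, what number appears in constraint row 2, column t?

-1/3

Ratio test on column q — row 1: (18/5)/(3/5) = 6; row 2: (16/5)/(1/5) = 16; row 3: entry -1/5 ≤ 0. Minimum is 6 at row 1 (t leaves); pivot element 3/5.
Divide row 1 by 3/5; eliminate column q from the other rows.
Row 2 update in column t: 0 − (1/5)·(5/3) = -1/3.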